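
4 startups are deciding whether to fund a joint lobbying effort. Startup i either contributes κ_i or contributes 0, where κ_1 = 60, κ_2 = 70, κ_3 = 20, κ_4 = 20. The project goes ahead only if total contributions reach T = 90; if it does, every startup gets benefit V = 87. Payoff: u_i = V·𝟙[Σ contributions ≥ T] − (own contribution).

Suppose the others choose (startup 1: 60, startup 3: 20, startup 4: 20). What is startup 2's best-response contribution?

Others' total = 100 ≥ 90; contributing adds cost 70 for no extra benefit.
Best response: 0.

0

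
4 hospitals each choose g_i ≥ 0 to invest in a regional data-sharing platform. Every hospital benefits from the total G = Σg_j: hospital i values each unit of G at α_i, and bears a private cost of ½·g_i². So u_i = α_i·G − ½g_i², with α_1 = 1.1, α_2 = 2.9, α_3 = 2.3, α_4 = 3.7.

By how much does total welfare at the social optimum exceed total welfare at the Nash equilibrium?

Hospital i's FOC: ∂u_i/∂g_i = α_i − g_i = 0, so g_i* = α_i.
NE contributions = (1.1, 2.9, 2.3, 3.7); G = 10.
W^NE = (Σα)·G − ½Σα_i² = 10² − ½·28.6 = 85.7.
Planner sets g_i = Σα_j = 10 for every i, so G^SO = 4·10 = 40.
W^SO = (Σα)·G^SO − ½·4·(Σα)² = (4/2)·10² = 200.
Deadweight loss = W^SO − W^NE = 114.3.

114.3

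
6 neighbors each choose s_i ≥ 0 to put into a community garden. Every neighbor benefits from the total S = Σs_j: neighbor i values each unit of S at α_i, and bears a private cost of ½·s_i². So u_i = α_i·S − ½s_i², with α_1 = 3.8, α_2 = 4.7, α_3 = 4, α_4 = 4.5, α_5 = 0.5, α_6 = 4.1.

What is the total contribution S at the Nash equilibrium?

21.6

Neighbor i's FOC: ∂u_i/∂s_i = α_i − s_i = 0, so s_i* = α_i.
NE contributions = (3.8, 4.7, 4, 4.5, 0.5, 4.1); S = 21.6.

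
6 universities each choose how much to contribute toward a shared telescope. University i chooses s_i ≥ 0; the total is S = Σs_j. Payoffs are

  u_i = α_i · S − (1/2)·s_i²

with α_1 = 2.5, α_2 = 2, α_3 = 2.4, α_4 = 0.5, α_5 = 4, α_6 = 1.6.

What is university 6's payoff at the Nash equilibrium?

19.52

University i's FOC: ∂u_i/∂s_i = α_i − s_i = 0, so s_i* = α_i.
NE contributions = (2.5, 2, 2.4, 0.5, 4, 1.6); S = 13.
u_6 = α_6·S − ½·(s_6)² = 1.6·13 − ½·1.6² = 19.52.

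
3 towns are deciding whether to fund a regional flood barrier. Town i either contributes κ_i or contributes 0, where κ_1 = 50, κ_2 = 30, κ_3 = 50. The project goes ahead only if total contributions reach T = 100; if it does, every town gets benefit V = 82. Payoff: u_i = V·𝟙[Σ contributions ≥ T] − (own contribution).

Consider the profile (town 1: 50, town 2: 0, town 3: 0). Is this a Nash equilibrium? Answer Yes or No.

No

Total = 50 < 100: not provided.
Town 1 (pledges 50, payoff -50): dropping to 0 → total 0, payoff 0. Profitable deviation.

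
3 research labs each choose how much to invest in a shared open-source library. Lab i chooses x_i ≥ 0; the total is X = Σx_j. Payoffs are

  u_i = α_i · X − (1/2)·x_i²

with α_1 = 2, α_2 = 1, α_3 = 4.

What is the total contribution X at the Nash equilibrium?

Lab i's FOC: ∂u_i/∂x_i = α_i − x_i = 0, so x_i* = α_i.
NE contributions = (2, 1, 4); X = 7.

7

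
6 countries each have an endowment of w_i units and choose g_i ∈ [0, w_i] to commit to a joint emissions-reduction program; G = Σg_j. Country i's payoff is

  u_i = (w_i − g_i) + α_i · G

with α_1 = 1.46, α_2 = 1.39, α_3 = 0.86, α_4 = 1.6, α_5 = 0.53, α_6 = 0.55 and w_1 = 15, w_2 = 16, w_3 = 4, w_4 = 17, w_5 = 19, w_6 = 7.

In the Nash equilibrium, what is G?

48

∂u_i/∂g_i = α_i − 1, so country i contributes w_i if α_i > 1, else 0.
α_i > 1 for i ∈ {1, 2, 4}; NE contributions (15, 16, 0, 17, 0, 0), G = 48.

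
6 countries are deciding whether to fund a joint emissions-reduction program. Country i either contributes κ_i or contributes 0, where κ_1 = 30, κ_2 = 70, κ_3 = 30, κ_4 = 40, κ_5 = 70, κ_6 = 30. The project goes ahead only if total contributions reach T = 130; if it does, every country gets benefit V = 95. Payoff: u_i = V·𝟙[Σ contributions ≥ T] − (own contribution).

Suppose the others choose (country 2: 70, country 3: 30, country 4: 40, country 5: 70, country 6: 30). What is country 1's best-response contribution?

Others' total = 240 ≥ 130; contributing adds cost 30 for no extra benefit.
Best response: 0.

0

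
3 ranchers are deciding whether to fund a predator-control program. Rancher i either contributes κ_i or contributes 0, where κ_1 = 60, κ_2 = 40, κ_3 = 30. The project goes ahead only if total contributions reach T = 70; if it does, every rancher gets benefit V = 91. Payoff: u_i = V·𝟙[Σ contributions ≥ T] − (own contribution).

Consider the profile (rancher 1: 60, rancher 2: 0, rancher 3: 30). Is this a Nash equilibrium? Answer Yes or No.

Total = 90 ≥ 70: provided.
Rancher 1 (pledges 60, payoff 31): dropping to 0 → total 30, payoff 0. No gain.
Rancher 2 (pledges 0, payoff 91): pledging 40 → total 130, payoff 51. No gain.
Rancher 3 (pledges 30, payoff 61): dropping to 0 → total 60, payoff 0. No gain.

Yes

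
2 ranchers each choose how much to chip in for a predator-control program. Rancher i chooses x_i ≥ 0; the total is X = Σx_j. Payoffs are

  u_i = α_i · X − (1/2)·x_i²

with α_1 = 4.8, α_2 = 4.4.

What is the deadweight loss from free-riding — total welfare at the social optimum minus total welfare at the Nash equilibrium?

Rancher i's FOC: ∂u_i/∂x_i = α_i − x_i = 0, so x_i* = α_i.
NE contributions = (4.8, 4.4); X = 9.2.
W^NE = (Σα)·X − ½Σα_i² = 9.2² − ½·42.4 = 63.44.
Planner sets x_i = Σα_j = 9.2 for every i, so X^SO = 2·9.2 = 18.4.
W^SO = (Σα)·X^SO − ½·2·(Σα)² = (2/2)·9.2² = 84.64.
Deadweight loss = W^SO − W^NE = 21.2.

21.2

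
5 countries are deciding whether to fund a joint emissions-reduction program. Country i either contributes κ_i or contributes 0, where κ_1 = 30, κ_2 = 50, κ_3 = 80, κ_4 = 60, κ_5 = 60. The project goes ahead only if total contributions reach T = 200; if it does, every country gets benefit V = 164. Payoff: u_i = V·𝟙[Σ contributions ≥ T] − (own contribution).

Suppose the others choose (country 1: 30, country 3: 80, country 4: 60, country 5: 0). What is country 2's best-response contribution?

Others' total = 170. Contributing 50 brings total to 220 ≥ 200: gain V − κ_2 = 114.
Best response: 50.

50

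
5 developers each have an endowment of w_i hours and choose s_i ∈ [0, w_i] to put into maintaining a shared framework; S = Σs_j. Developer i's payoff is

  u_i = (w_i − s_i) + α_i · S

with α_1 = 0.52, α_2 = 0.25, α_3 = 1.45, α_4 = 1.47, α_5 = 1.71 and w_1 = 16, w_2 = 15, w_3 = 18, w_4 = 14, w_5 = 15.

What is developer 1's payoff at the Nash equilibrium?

∂u_i/∂s_i = α_i − 1, so developer i contributes w_i if α_i > 1, else 0.
α_i > 1 for i ∈ {3, 4, 5}; NE contributions (0, 0, 18, 14, 15), S = 47.
u_1 = (16 − 0) + 0.52·47 = 40.44.

40.44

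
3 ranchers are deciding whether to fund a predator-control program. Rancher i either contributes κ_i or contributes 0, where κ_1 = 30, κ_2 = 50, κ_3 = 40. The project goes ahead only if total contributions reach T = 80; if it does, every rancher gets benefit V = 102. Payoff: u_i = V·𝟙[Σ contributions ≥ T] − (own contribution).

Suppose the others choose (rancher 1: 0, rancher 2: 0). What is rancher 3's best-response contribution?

Others' total = 0. Even contributing 40 gives 40 < 80: no benefit either way.
Best response: 0.

0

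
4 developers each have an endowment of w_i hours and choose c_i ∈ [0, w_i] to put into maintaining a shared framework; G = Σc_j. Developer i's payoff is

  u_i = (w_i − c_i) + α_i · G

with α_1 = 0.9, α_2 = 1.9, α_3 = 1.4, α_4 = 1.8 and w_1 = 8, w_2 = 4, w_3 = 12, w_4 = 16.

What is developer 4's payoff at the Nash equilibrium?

∂u_i/∂c_i = α_i − 1, so developer i contributes w_i if α_i > 1, else 0.
α_i > 1 for i ∈ {2, 3, 4}; NE contributions (0, 4, 12, 16), G = 32.
u_4 = (16 − 16) + 1.8·32 = 57.6.

57.6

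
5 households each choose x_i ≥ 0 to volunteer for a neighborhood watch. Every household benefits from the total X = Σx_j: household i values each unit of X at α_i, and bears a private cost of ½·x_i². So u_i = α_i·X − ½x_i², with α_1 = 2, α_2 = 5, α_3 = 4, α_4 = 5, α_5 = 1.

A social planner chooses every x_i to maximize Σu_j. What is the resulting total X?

Planner FOC: ∂(Σu_j)/∂x_i = (Σα_j) − x_i = 0, so x_i^SO = Σα_j = 17 for every i; X^SO = 85.

85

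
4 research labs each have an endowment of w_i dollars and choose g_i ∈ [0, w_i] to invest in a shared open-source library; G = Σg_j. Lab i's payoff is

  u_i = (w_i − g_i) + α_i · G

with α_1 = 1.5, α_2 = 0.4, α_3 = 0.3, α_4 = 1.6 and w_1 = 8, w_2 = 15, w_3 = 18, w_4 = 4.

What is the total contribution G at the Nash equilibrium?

12

∂u_i/∂g_i = α_i − 1, so lab i contributes w_i if α_i > 1, else 0.
α_i > 1 for i ∈ {1, 4}; NE contributions (8, 0, 0, 4), G = 12.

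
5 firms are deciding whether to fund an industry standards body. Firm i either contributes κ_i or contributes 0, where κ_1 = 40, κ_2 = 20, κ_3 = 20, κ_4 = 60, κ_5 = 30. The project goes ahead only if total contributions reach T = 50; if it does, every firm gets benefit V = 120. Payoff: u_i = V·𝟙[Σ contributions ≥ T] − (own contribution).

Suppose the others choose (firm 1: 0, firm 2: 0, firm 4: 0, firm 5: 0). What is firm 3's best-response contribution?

0

Others' total = 0. Even contributing 20 gives 20 < 50: no benefit either way.
Best response: 0.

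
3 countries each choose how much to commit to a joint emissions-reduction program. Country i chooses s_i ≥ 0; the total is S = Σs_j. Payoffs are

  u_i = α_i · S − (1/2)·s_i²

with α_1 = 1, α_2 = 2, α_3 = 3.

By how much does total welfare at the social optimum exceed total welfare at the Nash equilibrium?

Country i's FOC: ∂u_i/∂s_i = α_i − s_i = 0, so s_i* = α_i.
NE contributions = (1, 2, 3); S = 6.
W^NE = (Σα)·S − ½Σα_i² = 6² − ½·14 = 29.
Planner sets s_i = Σα_j = 6 for every i, so S^SO = 3·6 = 18.
W^SO = (Σα)·S^SO − ½·3·(Σα)² = (3/2)·6² = 54.
Deadweight loss = W^SO − W^NE = 25.

25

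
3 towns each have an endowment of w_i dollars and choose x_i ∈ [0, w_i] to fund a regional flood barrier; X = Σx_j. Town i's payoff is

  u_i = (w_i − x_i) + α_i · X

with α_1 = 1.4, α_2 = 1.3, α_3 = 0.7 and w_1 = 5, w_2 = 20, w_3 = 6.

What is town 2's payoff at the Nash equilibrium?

32.5

∂u_i/∂x_i = α_i − 1, so town i contributes w_i if α_i > 1, else 0.
α_i > 1 for i ∈ {1, 2}; NE contributions (5, 20, 0), X = 25.
u_2 = (20 − 20) + 1.3·25 = 32.5.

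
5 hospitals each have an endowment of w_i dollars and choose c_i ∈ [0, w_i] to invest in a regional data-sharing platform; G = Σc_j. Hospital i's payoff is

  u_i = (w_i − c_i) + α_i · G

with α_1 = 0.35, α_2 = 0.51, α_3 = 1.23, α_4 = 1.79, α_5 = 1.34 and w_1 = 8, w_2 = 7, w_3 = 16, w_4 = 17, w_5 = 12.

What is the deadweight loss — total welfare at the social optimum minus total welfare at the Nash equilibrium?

∂u_i/∂c_i = α_i − 1, so hospital i contributes w_i if α_i > 1, else 0.
α_i > 1 for i ∈ {3, 4, 5}; NE contributions (0, 0, 16, 17, 12), G = 45.
W^NE = Σw_i − G^NE + (Σα_i)·G^NE = 60 + 4.22·45 = 249.9.
Planner: ∂(Σu_j)/∂c_i = Σα_j − 1 = 4.22 > 0, so everyone contributes w_i; G^SO = 60, W^SO = 60 + 4.22·60 = 313.2.
Deadweight loss = 63.3.

63.3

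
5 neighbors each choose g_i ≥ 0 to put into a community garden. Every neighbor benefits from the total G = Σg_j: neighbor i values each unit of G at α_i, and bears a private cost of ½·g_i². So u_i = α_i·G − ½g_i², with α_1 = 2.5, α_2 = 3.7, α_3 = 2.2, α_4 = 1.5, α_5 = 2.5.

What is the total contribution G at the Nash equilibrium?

12.4

Neighbor i's FOC: ∂u_i/∂g_i = α_i − g_i = 0, so g_i* = α_i.
NE contributions = (2.5, 3.7, 2.2, 1.5, 2.5); G = 12.4.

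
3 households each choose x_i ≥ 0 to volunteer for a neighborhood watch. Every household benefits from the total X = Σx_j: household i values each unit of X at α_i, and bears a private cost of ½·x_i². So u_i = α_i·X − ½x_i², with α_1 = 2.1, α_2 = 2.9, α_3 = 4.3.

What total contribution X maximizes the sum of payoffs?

27.9

Planner FOC: ∂(Σu_j)/∂x_i = (Σα_j) − x_i = 0, so x_i^SO = Σα_j = 9.3 for every i; X^SO = 27.9.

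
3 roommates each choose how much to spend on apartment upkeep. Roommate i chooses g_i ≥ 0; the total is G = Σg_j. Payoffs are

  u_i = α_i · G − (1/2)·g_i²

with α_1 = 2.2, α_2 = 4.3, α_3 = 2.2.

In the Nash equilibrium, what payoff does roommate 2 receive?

Roommate i's FOC: ∂u_i/∂g_i = α_i − g_i = 0, so g_i* = α_i.
NE contributions = (2.2, 4.3, 2.2); G = 8.7.
u_2 = α_2·G − ½·(g_2)² = 4.3·8.7 − ½·4.3² = 28.165.

28.165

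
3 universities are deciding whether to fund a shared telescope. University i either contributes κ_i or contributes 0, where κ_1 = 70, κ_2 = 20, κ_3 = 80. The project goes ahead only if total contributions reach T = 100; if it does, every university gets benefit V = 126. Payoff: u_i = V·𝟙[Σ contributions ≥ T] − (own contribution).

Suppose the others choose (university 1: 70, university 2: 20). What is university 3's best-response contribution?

Others' total = 90. Contributing 80 brings total to 170 ≥ 100: gain V − κ_3 = 46.
Best response: 80.

80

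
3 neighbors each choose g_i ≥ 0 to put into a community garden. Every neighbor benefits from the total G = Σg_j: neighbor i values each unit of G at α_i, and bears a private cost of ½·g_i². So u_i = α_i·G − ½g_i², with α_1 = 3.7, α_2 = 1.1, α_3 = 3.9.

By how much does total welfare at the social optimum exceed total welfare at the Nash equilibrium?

52.9

Neighbor i's FOC: ∂u_i/∂g_i = α_i − g_i = 0, so g_i* = α_i.
NE contributions = (3.7, 1.1, 3.9); G = 8.7.
W^NE = (Σα)·G − ½Σα_i² = 8.7² − ½·30.11 = 60.635.
Planner sets g_i = Σα_j = 8.7 for every i, so G^SO = 3·8.7 = 26.1.
W^SO = (Σα)·G^SO − ½·3·(Σα)² = (3/2)·8.7² = 113.535.
Deadweight loss = W^SO − W^NE = 52.9.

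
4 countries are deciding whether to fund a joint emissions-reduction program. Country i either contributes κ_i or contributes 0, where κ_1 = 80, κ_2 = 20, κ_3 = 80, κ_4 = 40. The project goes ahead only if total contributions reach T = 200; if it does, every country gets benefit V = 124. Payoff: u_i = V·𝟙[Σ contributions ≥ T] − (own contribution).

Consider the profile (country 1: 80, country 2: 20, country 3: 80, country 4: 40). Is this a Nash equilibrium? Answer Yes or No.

No

Total = 220 ≥ 200: provided.
Country 1 (pledges 80, payoff 44): dropping to 0 → total 140, payoff 0. No gain.
Country 2 (pledges 20, payoff 104): dropping to 0 → total 200, payoff 124. Profitable deviation.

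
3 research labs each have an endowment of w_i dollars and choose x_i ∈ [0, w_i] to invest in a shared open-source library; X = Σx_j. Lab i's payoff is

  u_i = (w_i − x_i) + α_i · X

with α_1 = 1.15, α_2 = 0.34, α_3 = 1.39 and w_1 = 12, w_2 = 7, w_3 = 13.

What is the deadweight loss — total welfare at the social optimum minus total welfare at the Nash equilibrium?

∂u_i/∂x_i = α_i − 1, so lab i contributes w_i if α_i > 1, else 0.
α_i > 1 for i ∈ {1, 3}; NE contributions (12, 0, 13), X = 25.
W^NE = Σw_i − X^NE + (Σα_i)·X^NE = 32 + 1.88·25 = 79.
Planner: ∂(Σu_j)/∂x_i = Σα_j − 1 = 1.88 > 0, so everyone contributes w_i; X^SO = 32, W^SO = 32 + 1.88·32 = 92.16.
Deadweight loss = 13.16.

13.16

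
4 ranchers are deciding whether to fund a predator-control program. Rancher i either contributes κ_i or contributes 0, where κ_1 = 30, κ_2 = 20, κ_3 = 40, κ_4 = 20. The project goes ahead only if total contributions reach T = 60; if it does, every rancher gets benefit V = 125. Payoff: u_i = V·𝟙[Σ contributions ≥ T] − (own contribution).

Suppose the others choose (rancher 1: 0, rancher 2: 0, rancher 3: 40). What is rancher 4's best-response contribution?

20

Others' total = 40. Contributing 20 brings total to 60 ≥ 60: gain V − κ_4 = 105.
Best response: 20.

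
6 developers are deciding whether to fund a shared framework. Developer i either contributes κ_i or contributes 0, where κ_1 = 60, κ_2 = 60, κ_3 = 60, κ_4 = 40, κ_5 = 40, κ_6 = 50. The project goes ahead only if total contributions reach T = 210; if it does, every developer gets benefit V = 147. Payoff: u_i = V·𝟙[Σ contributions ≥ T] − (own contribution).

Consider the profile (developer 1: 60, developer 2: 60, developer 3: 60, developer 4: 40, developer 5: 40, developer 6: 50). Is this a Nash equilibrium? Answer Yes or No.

No

Total = 310 ≥ 210: provided.
Developer 1 (pledges 60, payoff 87): dropping to 0 → total 250, payoff 147. Profitable deviation.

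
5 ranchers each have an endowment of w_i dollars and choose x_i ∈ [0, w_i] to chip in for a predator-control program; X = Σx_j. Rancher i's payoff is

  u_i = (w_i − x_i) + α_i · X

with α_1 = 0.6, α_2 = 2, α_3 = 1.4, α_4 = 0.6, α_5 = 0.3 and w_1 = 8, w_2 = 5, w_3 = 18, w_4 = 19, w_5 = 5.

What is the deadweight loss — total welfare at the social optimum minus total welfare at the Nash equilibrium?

∂u_i/∂x_i = α_i − 1, so rancher i contributes w_i if α_i > 1, else 0.
α_i > 1 for i ∈ {2, 3}; NE contributions (0, 5, 18, 0, 0), X = 23.
W^NE = Σw_i − X^NE + (Σα_i)·X^NE = 55 + 3.9·23 = 144.7.
Planner: ∂(Σu_j)/∂x_i = Σα_j − 1 = 3.9 > 0, so everyone contributes w_i; X^SO = 55, W^SO = 55 + 3.9·55 = 269.5.
Deadweight loss = 124.8.

124.8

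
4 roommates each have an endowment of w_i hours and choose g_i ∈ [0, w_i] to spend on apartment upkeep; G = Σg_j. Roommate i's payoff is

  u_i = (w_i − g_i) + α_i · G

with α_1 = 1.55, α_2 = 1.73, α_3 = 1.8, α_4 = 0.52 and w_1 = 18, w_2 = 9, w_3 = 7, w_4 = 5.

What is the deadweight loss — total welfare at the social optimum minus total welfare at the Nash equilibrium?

∂u_i/∂g_i = α_i − 1, so roommate i contributes w_i if α_i > 1, else 0.
α_i > 1 for i ∈ {1, 2, 3}; NE contributions (18, 9, 7, 0), G = 34.
W^NE = Σw_i − G^NE + (Σα_i)·G^NE = 39 + 4.6·34 = 195.4.
Planner: ∂(Σu_j)/∂g_i = Σα_j − 1 = 4.6 > 0, so everyone contributes w_i; G^SO = 39, W^SO = 39 + 4.6·39 = 218.4.
Deadweight loss = 23.

23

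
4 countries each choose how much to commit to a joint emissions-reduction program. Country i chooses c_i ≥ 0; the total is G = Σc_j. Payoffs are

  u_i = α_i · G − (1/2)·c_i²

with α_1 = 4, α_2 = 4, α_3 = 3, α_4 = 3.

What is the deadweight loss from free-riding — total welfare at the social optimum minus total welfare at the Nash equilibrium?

221

Country i's FOC: ∂u_i/∂c_i = α_i − c_i = 0, so c_i* = α_i.
NE contributions = (4, 4, 3, 3); G = 14.
W^NE = (Σα)·G − ½Σα_i² = 14² − ½·50 = 171.
Planner sets c_i = Σα_j = 14 for every i, so G^SO = 4·14 = 56.
W^SO = (Σα)·G^SO − ½·4·(Σα)² = (4/2)·14² = 392.
Deadweight loss = W^SO − W^NE = 221.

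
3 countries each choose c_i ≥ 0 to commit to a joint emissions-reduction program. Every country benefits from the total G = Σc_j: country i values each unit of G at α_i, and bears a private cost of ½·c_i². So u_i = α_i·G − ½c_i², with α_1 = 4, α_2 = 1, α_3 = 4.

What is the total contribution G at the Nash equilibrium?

Country i's FOC: ∂u_i/∂c_i = α_i − c_i = 0, so c_i* = α_i.
NE contributions = (4, 1, 4); G = 9.

9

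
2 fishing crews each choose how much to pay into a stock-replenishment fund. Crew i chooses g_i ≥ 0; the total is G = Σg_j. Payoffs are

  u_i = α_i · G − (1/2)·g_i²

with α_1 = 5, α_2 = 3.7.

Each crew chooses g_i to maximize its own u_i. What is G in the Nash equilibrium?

8.7

Crew i's FOC: ∂u_i/∂g_i = α_i − g_i = 0, so g_i* = α_i.
NE contributions = (5, 3.7); G = 8.7.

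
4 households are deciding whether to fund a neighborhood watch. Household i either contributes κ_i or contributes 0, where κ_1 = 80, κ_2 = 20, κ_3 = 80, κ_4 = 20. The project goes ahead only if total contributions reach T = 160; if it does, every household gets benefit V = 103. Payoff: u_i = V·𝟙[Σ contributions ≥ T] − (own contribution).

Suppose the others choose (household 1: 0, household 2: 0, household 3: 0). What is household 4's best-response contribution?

Others' total = 0. Even contributing 20 gives 20 < 160: no benefit either way.
Best response: 0.

0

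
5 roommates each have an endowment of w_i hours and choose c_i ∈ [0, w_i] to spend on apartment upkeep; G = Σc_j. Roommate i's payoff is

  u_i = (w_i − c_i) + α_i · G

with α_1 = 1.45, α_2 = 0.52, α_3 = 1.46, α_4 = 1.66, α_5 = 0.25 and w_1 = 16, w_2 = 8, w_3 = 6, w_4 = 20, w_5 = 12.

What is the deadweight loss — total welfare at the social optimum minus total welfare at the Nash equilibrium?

86.8

∂u_i/∂c_i = α_i − 1, so roommate i contributes w_i if α_i > 1, else 0.
α_i > 1 for i ∈ {1, 3, 4}; NE contributions (16, 0, 6, 20, 0), G = 42.
W^NE = Σw_i − G^NE + (Σα_i)·G^NE = 62 + 4.34·42 = 244.28.
Planner: ∂(Σu_j)/∂c_i = Σα_j − 1 = 4.34 > 0, so everyone contributes w_i; G^SO = 62, W^SO = 62 + 4.34·62 = 331.08.
Deadweight loss = 86.8.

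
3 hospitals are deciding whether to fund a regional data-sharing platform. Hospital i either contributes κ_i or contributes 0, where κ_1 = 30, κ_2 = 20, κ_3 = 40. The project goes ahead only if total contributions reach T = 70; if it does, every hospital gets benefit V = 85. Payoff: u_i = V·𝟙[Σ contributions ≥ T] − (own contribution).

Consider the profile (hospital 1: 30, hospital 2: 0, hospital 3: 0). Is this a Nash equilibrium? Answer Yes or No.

Total = 30 < 70: not provided.
Hospital 1 (pledges 30, payoff -30): dropping to 0 → total 0, payoff 0. Profitable deviation.

No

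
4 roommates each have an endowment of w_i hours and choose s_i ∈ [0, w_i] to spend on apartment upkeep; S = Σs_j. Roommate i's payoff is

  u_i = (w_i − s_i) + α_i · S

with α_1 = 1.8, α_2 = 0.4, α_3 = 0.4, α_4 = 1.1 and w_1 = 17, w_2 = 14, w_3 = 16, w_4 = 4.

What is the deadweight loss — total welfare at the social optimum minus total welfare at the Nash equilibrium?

∂u_i/∂s_i = α_i − 1, so roommate i contributes w_i if α_i > 1, else 0.
α_i > 1 for i ∈ {1, 4}; NE contributions (17, 0, 0, 4), S = 21.
W^NE = Σw_i − S^NE + (Σα_i)·S^NE = 51 + 2.7·21 = 107.7.
Planner: ∂(Σu_j)/∂s_i = Σα_j − 1 = 2.7 > 0, so everyone contributes w_i; S^SO = 51, W^SO = 51 + 2.7·51 = 188.7.
Deadweight loss = 81.

81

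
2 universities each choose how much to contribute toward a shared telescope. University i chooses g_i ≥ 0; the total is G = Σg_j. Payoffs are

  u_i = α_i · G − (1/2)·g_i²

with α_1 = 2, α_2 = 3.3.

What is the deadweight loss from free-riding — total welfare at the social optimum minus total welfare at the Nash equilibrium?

7.445

University i's FOC: ∂u_i/∂g_i = α_i − g_i = 0, so g_i* = α_i.
NE contributions = (2, 3.3); G = 5.3.
W^NE = (Σα)·G − ½Σα_i² = 5.3² − ½·14.89 = 20.645.
Planner sets g_i = Σα_j = 5.3 for every i, so G^SO = 2·5.3 = 10.6.
W^SO = (Σα)·G^SO − ½·2·(Σα)² = (2/2)·5.3² = 28.09.
Deadweight loss = W^SO − W^NE = 7.445.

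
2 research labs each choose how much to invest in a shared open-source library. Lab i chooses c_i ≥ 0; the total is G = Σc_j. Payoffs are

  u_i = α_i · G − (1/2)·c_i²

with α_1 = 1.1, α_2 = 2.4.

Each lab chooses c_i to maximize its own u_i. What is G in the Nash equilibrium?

3.5

Lab i's FOC: ∂u_i/∂c_i = α_i − c_i = 0, so c_i* = α_i.
NE contributions = (1.1, 2.4); G = 3.5.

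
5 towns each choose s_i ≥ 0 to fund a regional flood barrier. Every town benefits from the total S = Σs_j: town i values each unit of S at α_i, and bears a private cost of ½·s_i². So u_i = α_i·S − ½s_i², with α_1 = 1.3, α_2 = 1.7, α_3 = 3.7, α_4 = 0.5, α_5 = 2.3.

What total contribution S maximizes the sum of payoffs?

Planner FOC: ∂(Σu_j)/∂s_i = (Σα_j) − s_i = 0, so s_i^SO = Σα_j = 9.5 for every i; S^SO = 47.5.

47.5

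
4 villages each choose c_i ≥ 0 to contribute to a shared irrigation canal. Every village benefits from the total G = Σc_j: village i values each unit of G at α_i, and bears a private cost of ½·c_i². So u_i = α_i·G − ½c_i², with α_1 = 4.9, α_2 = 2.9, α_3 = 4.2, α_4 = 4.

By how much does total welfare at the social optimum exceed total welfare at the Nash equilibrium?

Village i's FOC: ∂u_i/∂c_i = α_i − c_i = 0, so c_i* = α_i.
NE contributions = (4.9, 2.9, 4.2, 4); G = 16.
W^NE = (Σα)·G − ½Σα_i² = 16² − ½·66.06 = 222.97.
Planner sets c_i = Σα_j = 16 for every i, so G^SO = 4·16 = 64.
W^SO = (Σα)·G^SO − ½·4·(Σα)² = (4/2)·16² = 512.
Deadweight loss = W^SO − W^NE = 289.03.

289.03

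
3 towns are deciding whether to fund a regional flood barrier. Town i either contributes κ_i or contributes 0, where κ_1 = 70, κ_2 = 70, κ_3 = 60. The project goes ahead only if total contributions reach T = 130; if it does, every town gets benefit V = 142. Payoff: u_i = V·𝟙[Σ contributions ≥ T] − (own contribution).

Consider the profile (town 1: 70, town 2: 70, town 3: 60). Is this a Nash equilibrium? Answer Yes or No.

Total = 200 ≥ 130: provided.
Town 1 (pledges 70, payoff 72): dropping to 0 → total 130, payoff 142. Profitable deviation.

No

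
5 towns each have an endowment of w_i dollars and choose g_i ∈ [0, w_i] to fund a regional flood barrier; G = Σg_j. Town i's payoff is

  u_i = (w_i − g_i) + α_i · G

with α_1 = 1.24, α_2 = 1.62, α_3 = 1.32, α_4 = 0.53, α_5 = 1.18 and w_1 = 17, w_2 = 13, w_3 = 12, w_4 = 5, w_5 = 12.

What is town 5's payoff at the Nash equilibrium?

63.72

∂u_i/∂g_i = α_i − 1, so town i contributes w_i if α_i > 1, else 0.
α_i > 1 for i ∈ {1, 2, 3, 5}; NE contributions (17, 13, 12, 0, 12), G = 54.
u_5 = (12 − 12) + 1.18·54 = 63.72.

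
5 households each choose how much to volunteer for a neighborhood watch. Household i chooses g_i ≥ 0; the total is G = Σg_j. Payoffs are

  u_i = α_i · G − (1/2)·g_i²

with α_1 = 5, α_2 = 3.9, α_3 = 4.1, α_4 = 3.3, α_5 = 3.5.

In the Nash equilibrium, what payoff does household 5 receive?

63.175

Household i's FOC: ∂u_i/∂g_i = α_i − g_i = 0, so g_i* = α_i.
NE contributions = (5, 3.9, 4.1, 3.3, 3.5); G = 19.8.
u_5 = α_5·G − ½·(g_5)² = 3.5·19.8 − ½·3.5² = 63.175.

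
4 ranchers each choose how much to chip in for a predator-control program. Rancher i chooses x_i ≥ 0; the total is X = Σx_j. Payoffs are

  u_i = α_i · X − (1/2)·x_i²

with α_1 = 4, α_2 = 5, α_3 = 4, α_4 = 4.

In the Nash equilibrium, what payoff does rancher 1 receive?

60

Rancher i's FOC: ∂u_i/∂x_i = α_i − x_i = 0, so x_i* = α_i.
NE contributions = (4, 5, 4, 4); X = 17.
u_1 = α_1·X − ½·(x_1)² = 4·17 − ½·4² = 60.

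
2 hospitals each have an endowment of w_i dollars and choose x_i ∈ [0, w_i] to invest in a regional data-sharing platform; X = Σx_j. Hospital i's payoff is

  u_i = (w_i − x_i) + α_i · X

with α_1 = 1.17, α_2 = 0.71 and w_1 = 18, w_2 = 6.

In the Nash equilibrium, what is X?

18

∂u_i/∂x_i = α_i − 1, so hospital i contributes w_i if α_i > 1, else 0.
α_i > 1 for i ∈ {1}; NE contributions (18, 0), X = 18.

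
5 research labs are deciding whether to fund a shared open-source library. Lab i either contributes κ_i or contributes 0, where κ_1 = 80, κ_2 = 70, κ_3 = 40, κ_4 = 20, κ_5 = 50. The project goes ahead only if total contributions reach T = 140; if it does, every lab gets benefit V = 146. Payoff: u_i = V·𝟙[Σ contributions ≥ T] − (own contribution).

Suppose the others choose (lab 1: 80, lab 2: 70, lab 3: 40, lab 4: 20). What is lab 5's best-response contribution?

Others' total = 210 ≥ 140; contributing adds cost 50 for no extra benefit.
Best response: 0.

0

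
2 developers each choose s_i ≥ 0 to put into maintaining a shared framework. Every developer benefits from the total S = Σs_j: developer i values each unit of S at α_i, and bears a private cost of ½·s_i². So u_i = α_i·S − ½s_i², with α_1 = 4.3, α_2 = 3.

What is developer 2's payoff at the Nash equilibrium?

17.4

Developer i's FOC: ∂u_i/∂s_i = α_i − s_i = 0, so s_i* = α_i.
NE contributions = (4.3, 3); S = 7.3.
u_2 = α_2·S − ½·(s_2)² = 3·7.3 − ½·3² = 17.4.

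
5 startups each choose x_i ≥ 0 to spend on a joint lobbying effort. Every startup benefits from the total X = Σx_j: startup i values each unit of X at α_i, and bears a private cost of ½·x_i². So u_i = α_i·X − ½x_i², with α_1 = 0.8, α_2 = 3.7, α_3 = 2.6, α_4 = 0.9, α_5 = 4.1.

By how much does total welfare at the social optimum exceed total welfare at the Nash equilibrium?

238.97

Startup i's FOC: ∂u_i/∂x_i = α_i − x_i = 0, so x_i* = α_i.
NE contributions = (0.8, 3.7, 2.6, 0.9, 4.1); X = 12.1.
W^NE = (Σα)·X − ½Σα_i² = 12.1² − ½·38.71 = 127.055.
Planner sets x_i = Σα_j = 12.1 for every i, so X^SO = 5·12.1 = 60.5.
W^SO = (Σα)·X^SO − ½·5·(Σα)² = (5/2)·12.1² = 366.025.
Deadweight loss = W^SO − W^NE = 238.97.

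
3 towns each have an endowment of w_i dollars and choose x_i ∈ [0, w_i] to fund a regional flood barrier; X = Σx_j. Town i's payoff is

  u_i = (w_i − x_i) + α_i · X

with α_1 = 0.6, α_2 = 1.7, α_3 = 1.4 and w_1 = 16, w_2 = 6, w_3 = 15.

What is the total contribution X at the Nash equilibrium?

∂u_i/∂x_i = α_i − 1, so town i contributes w_i if α_i > 1, else 0.
α_i > 1 for i ∈ {2, 3}; NE contributions (0, 6, 15), X = 21.

21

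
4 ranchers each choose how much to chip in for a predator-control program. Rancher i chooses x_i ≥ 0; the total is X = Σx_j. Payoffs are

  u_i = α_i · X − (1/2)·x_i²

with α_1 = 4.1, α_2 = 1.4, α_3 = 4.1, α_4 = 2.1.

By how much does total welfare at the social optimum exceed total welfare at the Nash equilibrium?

156.885

Rancher i's FOC: ∂u_i/∂x_i = α_i − x_i = 0, so x_i* = α_i.
NE contributions = (4.1, 1.4, 4.1, 2.1); X = 11.7.
W^NE = (Σα)·X − ½Σα_i² = 11.7² − ½·39.99 = 116.895.
Planner sets x_i = Σα_j = 11.7 for every i, so X^SO = 4·11.7 = 46.8.
W^SO = (Σα)·X^SO − ½·4·(Σα)² = (4/2)·11.7² = 273.78.
Deadweight loss = W^SO − W^NE = 156.885.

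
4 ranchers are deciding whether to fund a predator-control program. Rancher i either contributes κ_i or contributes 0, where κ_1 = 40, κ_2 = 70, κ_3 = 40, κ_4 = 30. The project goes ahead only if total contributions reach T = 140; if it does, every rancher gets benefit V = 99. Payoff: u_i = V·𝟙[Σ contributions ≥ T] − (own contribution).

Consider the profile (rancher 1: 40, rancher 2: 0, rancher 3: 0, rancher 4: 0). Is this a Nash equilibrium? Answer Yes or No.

No

Total = 40 < 140: not provided.
Rancher 1 (pledges 40, payoff -40): dropping to 0 → total 0, payoff 0. Profitable deviation.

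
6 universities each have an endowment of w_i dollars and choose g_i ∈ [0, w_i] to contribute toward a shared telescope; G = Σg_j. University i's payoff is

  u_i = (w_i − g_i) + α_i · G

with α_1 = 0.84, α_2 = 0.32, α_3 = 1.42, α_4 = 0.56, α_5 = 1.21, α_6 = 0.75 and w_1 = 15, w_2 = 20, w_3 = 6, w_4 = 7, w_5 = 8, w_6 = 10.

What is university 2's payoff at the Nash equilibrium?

24.48

∂u_i/∂g_i = α_i − 1, so university i contributes w_i if α_i > 1, else 0.
α_i > 1 for i ∈ {3, 5}; NE contributions (0, 0, 6, 0, 8, 0), G = 14.
u_2 = (20 − 0) + 0.32·14 = 24.48.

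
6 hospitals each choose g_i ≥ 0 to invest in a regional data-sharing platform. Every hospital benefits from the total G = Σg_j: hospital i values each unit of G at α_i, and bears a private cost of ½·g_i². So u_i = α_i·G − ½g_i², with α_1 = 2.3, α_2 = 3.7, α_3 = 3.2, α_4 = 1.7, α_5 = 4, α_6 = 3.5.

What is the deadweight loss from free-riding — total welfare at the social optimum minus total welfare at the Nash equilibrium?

707.3

Hospital i's FOC: ∂u_i/∂g_i = α_i − g_i = 0, so g_i* = α_i.
NE contributions = (2.3, 3.7, 3.2, 1.7, 4, 3.5); G = 18.4.
W^NE = (Σα)·G − ½Σα_i² = 18.4² − ½·60.36 = 308.38.
Planner sets g_i = Σα_j = 18.4 for every i, so G^SO = 6·18.4 = 110.4.
W^SO = (Σα)·G^SO − ½·6·(Σα)² = (6/2)·18.4² = 1015.68.
Deadweight loss = W^SO − W^NE = 707.3.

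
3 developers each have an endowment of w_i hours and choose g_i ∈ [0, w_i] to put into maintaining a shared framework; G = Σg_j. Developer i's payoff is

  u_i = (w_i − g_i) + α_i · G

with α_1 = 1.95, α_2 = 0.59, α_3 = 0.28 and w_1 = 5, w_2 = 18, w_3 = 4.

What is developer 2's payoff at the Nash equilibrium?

20.95

∂u_i/∂g_i = α_i − 1, so developer i contributes w_i if α_i > 1, else 0.
α_i > 1 for i ∈ {1}; NE contributions (5, 0, 0), G = 5.
u_2 = (18 − 0) + 0.59·5 = 20.95.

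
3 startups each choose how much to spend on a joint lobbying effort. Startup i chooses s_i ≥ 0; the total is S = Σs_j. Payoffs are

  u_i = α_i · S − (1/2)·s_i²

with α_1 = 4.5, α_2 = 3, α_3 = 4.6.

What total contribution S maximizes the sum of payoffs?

36.3

Planner FOC: ∂(Σu_j)/∂s_i = (Σα_j) − s_i = 0, so s_i^SO = Σα_j = 12.1 for every i; S^SO = 36.3.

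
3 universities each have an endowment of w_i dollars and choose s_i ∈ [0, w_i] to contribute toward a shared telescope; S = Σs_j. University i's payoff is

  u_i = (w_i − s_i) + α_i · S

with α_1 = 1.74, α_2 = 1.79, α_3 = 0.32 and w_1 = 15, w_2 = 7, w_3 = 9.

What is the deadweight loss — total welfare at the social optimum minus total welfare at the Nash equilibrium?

∂u_i/∂s_i = α_i − 1, so university i contributes w_i if α_i > 1, else 0.
α_i > 1 for i ∈ {1, 2}; NE contributions (15, 7, 0), S = 22.
W^NE = Σw_i − S^NE + (Σα_i)·S^NE = 31 + 2.85·22 = 93.7.
Planner: ∂(Σu_j)/∂s_i = Σα_j − 1 = 2.85 > 0, so everyone contributes w_i; S^SO = 31, W^SO = 31 + 2.85·31 = 119.35.
Deadweight loss = 25.65.

25.65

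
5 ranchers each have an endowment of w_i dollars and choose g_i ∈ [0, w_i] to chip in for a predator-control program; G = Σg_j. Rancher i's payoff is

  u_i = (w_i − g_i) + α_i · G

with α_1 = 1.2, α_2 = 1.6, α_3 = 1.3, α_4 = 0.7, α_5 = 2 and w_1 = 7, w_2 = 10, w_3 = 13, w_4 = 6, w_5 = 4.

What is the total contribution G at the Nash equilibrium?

34

∂u_i/∂g_i = α_i − 1, so rancher i contributes w_i if α_i > 1, else 0.
α_i > 1 for i ∈ {1, 2, 3, 5}; NE contributions (7, 10, 13, 0, 4), G = 34.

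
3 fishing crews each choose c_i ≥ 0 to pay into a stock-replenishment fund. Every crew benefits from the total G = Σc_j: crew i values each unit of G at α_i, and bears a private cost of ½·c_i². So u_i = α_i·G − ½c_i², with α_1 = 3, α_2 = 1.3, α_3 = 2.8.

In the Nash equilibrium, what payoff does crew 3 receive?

15.96

Crew i's FOC: ∂u_i/∂c_i = α_i − c_i = 0, so c_i* = α_i.
NE contributions = (3, 1.3, 2.8); G = 7.1.
u_3 = α_3·G − ½·(c_3)² = 2.8·7.1 − ½·2.8² = 15.96.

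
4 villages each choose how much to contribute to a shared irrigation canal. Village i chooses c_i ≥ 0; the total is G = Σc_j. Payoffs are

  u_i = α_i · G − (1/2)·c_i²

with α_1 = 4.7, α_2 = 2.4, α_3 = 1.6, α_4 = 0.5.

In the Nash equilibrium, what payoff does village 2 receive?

19.2

Village i's FOC: ∂u_i/∂c_i = α_i − c_i = 0, so c_i* = α_i.
NE contributions = (4.7, 2.4, 1.6, 0.5); G = 9.2.
u_2 = α_2·G − ½·(c_2)² = 2.4·9.2 − ½·2.4² = 19.2.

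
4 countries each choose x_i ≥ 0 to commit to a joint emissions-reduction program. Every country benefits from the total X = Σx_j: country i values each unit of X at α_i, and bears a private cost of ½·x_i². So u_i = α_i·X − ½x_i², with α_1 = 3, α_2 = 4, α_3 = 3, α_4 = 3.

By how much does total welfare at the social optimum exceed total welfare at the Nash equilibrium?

190.5

Country i's FOC: ∂u_i/∂x_i = α_i − x_i = 0, so x_i* = α_i.
NE contributions = (3, 4, 3, 3); X = 13.
W^NE = (Σα)·X − ½Σα_i² = 13² − ½·43 = 147.5.
Planner sets x_i = Σα_j = 13 for every i, so X^SO = 4·13 = 52.
W^SO = (Σα)·X^SO − ½·4·(Σα)² = (4/2)·13² = 338.
Deadweight loss = W^SO − W^NE = 190.5.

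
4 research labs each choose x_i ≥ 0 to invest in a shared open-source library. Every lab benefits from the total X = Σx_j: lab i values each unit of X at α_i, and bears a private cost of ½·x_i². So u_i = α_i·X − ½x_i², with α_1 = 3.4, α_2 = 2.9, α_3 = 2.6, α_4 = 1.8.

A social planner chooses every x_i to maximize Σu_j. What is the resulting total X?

Planner FOC: ∂(Σu_j)/∂x_i = (Σα_j) − x_i = 0, so x_i^SO = Σα_j = 10.7 for every i; X^SO = 42.8.

42.8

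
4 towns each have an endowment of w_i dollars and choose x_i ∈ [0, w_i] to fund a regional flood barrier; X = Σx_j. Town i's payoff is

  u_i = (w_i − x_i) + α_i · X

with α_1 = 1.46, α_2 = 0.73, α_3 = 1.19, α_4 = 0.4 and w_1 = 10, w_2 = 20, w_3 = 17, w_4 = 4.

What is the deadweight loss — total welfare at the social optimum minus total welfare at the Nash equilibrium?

∂u_i/∂x_i = α_i − 1, so town i contributes w_i if α_i > 1, else 0.
α_i > 1 for i ∈ {1, 3}; NE contributions (10, 0, 17, 0), X = 27.
W^NE = Σw_i − X^NE + (Σα_i)·X^NE = 51 + 2.78·27 = 126.06.
Planner: ∂(Σu_j)/∂x_i = Σα_j − 1 = 2.78 > 0, so everyone contributes w_i; X^SO = 51, W^SO = 51 + 2.78·51 = 192.78.
Deadweight loss = 66.72.

66.72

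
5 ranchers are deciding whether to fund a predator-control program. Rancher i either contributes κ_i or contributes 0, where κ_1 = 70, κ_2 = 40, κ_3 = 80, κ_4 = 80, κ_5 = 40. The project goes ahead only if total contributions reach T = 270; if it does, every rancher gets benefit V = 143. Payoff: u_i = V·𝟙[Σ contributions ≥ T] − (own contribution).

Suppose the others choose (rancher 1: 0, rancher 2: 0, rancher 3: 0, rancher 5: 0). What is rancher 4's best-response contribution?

0

Others' total = 0. Even contributing 80 gives 80 < 270: no benefit either way.
Best response: 0.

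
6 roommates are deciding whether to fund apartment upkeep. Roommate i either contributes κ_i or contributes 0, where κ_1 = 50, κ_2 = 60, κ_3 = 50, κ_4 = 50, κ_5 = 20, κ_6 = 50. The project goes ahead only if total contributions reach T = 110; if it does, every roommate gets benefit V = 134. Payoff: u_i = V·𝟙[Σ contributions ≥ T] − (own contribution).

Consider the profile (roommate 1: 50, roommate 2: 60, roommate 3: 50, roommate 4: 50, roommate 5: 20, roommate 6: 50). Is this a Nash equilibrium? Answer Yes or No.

No

Total = 280 ≥ 110: provided.
Roommate 1 (pledges 50, payoff 84): dropping to 0 → total 230, payoff 134. Profitable deviation.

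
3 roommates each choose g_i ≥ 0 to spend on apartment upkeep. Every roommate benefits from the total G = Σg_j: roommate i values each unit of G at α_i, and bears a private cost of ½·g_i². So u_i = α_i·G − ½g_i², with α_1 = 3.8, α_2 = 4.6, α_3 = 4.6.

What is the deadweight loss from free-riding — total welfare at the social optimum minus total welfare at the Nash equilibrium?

112.88

Roommate i's FOC: ∂u_i/∂g_i = α_i − g_i = 0, so g_i* = α_i.
NE contributions = (3.8, 4.6, 4.6); G = 13.
W^NE = (Σα)·G − ½Σα_i² = 13² − ½·56.76 = 140.62.
Planner sets g_i = Σα_j = 13 for every i, so G^SO = 3·13 = 39.
W^SO = (Σα)·G^SO − ½·3·(Σα)² = (3/2)·13² = 253.5.
Deadweight loss = W^SO − W^NE = 112.88.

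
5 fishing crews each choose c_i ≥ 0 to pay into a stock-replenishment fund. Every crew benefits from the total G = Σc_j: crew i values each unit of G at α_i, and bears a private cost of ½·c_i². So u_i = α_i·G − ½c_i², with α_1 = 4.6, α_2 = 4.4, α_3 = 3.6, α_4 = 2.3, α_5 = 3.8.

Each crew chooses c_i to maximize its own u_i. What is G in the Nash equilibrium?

Crew i's FOC: ∂u_i/∂c_i = α_i − c_i = 0, so c_i* = α_i.
NE contributions = (4.6, 4.4, 3.6, 2.3, 3.8); G = 18.7.

18.7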